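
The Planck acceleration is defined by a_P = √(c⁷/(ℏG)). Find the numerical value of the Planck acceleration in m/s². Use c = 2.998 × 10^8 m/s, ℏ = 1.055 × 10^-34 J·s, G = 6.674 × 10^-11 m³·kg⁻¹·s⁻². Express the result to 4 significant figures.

a_P = √(c⁷/(ℏG))
  = √(3.092 × 10^103)
  = 5.560 × 10^51 m/s²

5.560 × 10^51 m/s²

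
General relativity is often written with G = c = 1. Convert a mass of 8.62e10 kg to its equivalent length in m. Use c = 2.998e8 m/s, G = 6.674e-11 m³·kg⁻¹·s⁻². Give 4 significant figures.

6.401e-17 m

In G = c = 1 units mass has dimensions of length; the conversion factor is G/c².
8.62e10 kg × (G/c²) = 6.401e-17 m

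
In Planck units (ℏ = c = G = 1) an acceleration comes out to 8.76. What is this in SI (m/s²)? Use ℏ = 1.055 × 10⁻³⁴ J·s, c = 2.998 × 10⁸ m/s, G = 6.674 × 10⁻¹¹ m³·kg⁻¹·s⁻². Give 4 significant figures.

One Planck acceleration: a_P = √(c⁷/(ℏG)) = 5.560 × 10⁵¹ m/s².
8.76 × 5.560 × 10⁵¹ m/s² = 4.871 × 10⁵² m/s²

4.871 × 10⁵² m/s²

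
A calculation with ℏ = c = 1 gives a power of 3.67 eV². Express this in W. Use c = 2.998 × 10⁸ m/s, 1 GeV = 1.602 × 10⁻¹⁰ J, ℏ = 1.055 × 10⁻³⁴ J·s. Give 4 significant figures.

Power is [E]/[T] = [E]²/ℏ.
1 GeV² → 1/ℏ × (1 GeV in J)² = 2.433 × 10¹⁴ W.
Convert the energy scale: 3.67 eV² = 3.67 × 10⁻¹⁸ GeV².
Result: 3.67 × 10⁻¹⁸ × 2.433 × 10¹⁴ = 8.928 × 10⁻⁴ W.

8.928 × 10⁻⁴ W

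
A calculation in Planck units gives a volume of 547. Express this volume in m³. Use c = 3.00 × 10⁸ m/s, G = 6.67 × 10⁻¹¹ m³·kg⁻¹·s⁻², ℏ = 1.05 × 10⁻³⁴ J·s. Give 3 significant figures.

One Planck volume: V_P = (ℏG/c³)^(3/2) = 4.18 × 10⁻¹⁰⁵ m³.
547 × 4.18 × 10⁻¹⁰⁵ m³ = 2.29 × 10⁻¹⁰² m³

2.29 × 10⁻¹⁰² m³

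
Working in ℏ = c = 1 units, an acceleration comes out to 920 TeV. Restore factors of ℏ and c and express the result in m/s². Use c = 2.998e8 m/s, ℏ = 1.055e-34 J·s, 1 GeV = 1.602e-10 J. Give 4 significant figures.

4.188e38 m/s²

Acceleration is [L]/[T]² = c·[E]/ℏ.
1 GeV → c/ℏ × (1 GeV in J) = 4.552e32 m/s².
Convert the energy scale: 920 TeV = 9.20e5 GeV.
Result: 9.20e5 × 4.552e32 = 4.188e38 m/s².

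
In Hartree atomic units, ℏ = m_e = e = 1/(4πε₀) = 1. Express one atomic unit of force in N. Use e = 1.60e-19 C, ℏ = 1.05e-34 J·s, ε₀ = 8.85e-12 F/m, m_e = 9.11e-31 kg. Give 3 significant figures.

From ℏ = m_e = e = 1/(4πε₀) = 1 the force scale is F_au = E_h/a₀ = m_e²e⁶/((4πε₀)³ℏ⁴).
E_h = 4.38e-18 J
a₀ = 5.26e-11 m
E_h/a₀ = 8.33e-8 N

8.33e-8 N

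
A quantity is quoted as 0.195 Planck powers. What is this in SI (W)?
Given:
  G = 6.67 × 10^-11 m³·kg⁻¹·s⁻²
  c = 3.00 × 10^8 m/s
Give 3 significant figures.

One Planck power: P_P = c⁵/G = 3.64 × 10^52 W.
0.195 × 3.64 × 10^52 W = 7.10 × 10^51 W

7.10 × 10^51 W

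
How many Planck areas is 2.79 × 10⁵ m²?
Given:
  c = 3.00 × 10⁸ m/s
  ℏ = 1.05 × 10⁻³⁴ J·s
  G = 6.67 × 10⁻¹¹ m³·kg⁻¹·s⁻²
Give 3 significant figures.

Planck area: A_P = ℏG/c³ = 2.59 × 10⁻⁷⁰ m².
2.79 × 10⁵ / 2.59 × 10⁻⁷⁰ = 1.08 × 10⁷⁵

1.08 × 10⁷⁵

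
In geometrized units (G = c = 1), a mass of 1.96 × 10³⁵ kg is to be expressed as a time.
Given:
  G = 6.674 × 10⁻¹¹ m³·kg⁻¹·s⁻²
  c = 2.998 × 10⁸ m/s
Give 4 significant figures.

Mass → time via G/c³.
1.96 × 10³⁵ kg × (G/c³) = 0.4855 s

0.4855 s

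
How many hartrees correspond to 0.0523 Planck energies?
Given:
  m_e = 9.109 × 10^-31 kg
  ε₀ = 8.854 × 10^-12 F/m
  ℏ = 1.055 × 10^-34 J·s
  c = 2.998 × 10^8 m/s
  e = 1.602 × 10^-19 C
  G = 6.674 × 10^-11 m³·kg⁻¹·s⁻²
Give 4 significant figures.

2.350 × 10^25

Planck energy: E_P = √(ℏc⁵/G) = 1.957 × 10^9 J
hartree: E_h = m_e e⁴/(4πε₀ℏ)² = 4.354 × 10^-18 J
0.0523 × 1.957 × 10^9 / 4.354 × 10^-18 = 2.350 × 10^25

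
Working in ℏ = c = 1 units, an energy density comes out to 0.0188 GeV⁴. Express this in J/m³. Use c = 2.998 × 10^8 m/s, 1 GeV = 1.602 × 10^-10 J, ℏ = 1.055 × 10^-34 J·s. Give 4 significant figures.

[E]/[L]³ = [E]⁴/(ℏc)³; restore (ℏc)⁻³.
1 GeV⁴ → 1/(ℏc)³ × (1 GeV in J)⁴ = 2.082 × 10^37 J/m³.
Result: 0.0188 × 2.082 × 10^37 = 3.913 × 10^35 J/m³.

3.913 × 10^35 J/m³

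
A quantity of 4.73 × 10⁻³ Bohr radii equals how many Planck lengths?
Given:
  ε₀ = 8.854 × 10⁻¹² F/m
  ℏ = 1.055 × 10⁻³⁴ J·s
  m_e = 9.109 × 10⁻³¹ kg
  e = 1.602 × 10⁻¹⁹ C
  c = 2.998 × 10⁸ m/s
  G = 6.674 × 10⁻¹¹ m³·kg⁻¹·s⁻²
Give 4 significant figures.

Bohr radius: a₀ = 4πε₀ℏ²/(m_e e²) = 5.297 × 10⁻¹¹ m
Planck length: ℓ_P = √(ℏG/c³) = 1.616 × 10⁻³⁵ m
4.73 × 10⁻³ × 5.297 × 10⁻¹¹ / 1.616 × 10⁻³⁵ = 1.550 × 10²²

1.550 × 10²²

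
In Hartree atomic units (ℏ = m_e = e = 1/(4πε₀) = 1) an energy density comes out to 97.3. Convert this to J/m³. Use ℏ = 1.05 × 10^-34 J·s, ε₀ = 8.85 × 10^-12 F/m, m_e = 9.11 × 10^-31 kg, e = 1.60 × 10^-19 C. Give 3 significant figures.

2.93 × 10^15 J/m³

One atomic unit of energy density: u_au = E_h/a₀³ = m_e⁴e¹⁰/((4πε₀)⁵ℏ⁸) = 3.01 × 10^13 J/m³.
97.3 × 3.01 × 10^13 J/m³ = 2.93 × 10^15 J/m³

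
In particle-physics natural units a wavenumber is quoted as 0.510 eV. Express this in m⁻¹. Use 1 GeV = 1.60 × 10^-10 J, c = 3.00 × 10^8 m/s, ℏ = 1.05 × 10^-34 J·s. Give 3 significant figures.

2.59 × 10^6 m⁻¹

Inverse length is [E]/(ℏc).
1 GeV → 1/(ℏc) × (1 GeV in J) = 5.08 × 10^15 m⁻¹.
Convert the energy scale: 0.510 eV = 5.10 × 10^-10 GeV.
Result: 5.10 × 10^-10 × 5.08 × 10^15 = 2.59 × 10^6 m⁻¹.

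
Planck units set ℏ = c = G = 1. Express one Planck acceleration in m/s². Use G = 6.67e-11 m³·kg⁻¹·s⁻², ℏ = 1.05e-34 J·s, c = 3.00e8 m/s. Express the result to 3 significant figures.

From ℏ = c = G = 1 the acceleration scale is a_P = √(c⁷/(ℏG)).
  = √(3.12e103)
  = 5.59e51 m/s²

5.59e51 m/s²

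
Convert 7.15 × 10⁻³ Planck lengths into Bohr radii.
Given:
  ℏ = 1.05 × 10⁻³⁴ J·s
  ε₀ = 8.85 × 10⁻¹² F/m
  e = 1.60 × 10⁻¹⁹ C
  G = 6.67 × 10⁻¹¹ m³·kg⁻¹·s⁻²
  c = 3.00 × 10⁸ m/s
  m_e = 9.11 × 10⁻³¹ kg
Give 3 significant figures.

2.19 × 10⁻²⁷

Planck length: ℓ_P = √(ℏG/c³) = 1.61 × 10⁻³⁵ m
Bohr radius: a₀ = 4πε₀ℏ²/(m_e e²) = 5.26 × 10⁻¹¹ m
7.15 × 10⁻³ × 1.61 × 10⁻³⁵ / 5.26 × 10⁻¹¹ = 2.19 × 10⁻²⁷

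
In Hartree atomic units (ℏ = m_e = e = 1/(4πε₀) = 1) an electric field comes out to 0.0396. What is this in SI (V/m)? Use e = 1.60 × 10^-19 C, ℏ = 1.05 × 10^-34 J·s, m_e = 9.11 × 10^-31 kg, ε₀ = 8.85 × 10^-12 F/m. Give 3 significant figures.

One atomic unit of electric field: E_au = E_h/(e a₀) = m_e²e⁵/((4πε₀)³ℏ⁴) = 5.20 × 10^11 V/m.
0.0396 × 5.20 × 10^11 V/m = 2.06 × 10^10 V/m

2.06 × 10^10 V/m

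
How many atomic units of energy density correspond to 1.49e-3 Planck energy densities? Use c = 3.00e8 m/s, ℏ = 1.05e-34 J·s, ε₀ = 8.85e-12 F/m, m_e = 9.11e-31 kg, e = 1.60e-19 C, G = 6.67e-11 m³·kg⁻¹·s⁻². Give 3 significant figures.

2.32e97

Planck energy density: u_P = c⁷/(ℏG²) = 4.68e113 J/m³
atomic unit of energy density: u_au = E_h/a₀³ = m_e⁴e¹⁰/((4πε₀)⁵ℏ⁸) = 3.01e13 J/m³
1.49e-3 × 4.68e113 / 3.01e13 = 2.32e97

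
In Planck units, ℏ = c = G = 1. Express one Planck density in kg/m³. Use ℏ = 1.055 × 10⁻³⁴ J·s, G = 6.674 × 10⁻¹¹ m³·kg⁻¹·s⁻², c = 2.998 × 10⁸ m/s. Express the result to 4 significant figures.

The unique combination of the constants set to 1 with dimensions of density is ρ_P = c⁵/(ℏG²).
  = 2.422 × 10⁴² / 4.699 × 10⁻⁵⁵
  = 5.154 × 10⁹⁶ kg/m³

5.154 × 10⁹⁶ kg/m³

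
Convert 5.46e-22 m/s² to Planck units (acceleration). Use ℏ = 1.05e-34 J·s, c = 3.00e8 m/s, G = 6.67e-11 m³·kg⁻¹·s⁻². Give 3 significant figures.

Planck acceleration: a_P = √(c⁷/(ℏG)) = 5.59e51 m/s².
5.46e-22 / 5.59e51 = 9.77e-74

9.77e-74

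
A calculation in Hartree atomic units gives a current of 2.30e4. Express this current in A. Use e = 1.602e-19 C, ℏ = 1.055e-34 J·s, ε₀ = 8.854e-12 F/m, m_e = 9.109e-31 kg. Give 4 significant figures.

One atomic unit of electric current: I_au = e E_h/ℏ = m_e e⁵/((4πε₀)²ℏ³) = 6.612e-3 A.
2.30e4 × 6.612e-3 A = 152.1 A

152.1 A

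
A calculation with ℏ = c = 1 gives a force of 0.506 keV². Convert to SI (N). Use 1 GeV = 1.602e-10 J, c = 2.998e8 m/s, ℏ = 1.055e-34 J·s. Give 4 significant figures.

4.106e-7 N

Force is [E]/[L] = [E]²/(ℏc); restore (ℏc)⁻¹.
1 GeV² → 1/(ℏc) × (1 GeV in J)² = 8.114e5 N.
Convert the energy scale: 0.506 keV² = 5.06e-13 GeV².
Result: 5.06e-13 × 8.114e5 = 4.106e-7 N.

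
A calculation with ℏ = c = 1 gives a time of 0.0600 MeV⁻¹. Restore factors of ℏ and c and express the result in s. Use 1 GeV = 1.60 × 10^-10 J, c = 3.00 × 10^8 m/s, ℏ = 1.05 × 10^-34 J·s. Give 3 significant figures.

3.94 × 10^-23 s

A time is [E]⁻¹ in ℏ=c=1; restore one factor of ℏ.
1 GeV⁻¹ → ℏ × (1 GeV in J)⁻¹ = 6.56 × 10^-25 s.
Convert the energy scale: 0.0600 MeV⁻¹ = 60 GeV⁻¹.
Result: 60 × 6.56 × 10^-25 = 3.94 × 10^-23 s.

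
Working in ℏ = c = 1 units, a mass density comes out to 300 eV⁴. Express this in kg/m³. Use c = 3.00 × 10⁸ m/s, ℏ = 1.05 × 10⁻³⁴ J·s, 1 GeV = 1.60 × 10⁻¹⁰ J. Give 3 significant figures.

6.99 × 10⁻¹⁴ kg/m³

Mass density is [E]/(c²[L]³) = [E]⁴/(ℏ³c⁵).
1 GeV⁴ → 1/(ℏ³c⁵) × (1 GeV in J)⁴ = 2.33 × 10²⁰ kg/m³.
Convert the energy scale: 300 eV⁴ = 3.00 × 10⁻³⁴ GeV⁴.
Result: 3.00 × 10⁻³⁴ × 2.33 × 10²⁰ = 6.99 × 10⁻¹⁴ kg/m³.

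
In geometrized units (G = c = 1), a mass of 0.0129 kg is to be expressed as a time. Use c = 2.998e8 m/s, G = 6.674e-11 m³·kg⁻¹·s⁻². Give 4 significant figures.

3.195e-38 s

Mass → time via G/c³.
0.0129 kg × (G/c³) = 3.195e-38 s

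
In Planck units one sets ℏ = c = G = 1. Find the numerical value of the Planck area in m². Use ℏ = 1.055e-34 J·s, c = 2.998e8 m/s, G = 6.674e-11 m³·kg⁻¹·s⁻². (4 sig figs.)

A_P = ℏG/c³
  = 7.041e-45 / 2.695e25
  = 2.613e-70 m²

2.613e-70 m²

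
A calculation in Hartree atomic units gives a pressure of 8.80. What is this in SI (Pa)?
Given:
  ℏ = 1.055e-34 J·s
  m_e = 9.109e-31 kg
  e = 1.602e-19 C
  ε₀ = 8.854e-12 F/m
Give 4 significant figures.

2.578e14 Pa

One atomic unit of pressure: P_au = E_h/a₀³ = m_e⁴e¹⁰/((4πε₀)⁵ℏ⁸) = 2.929e13 Pa.
8.80 × 2.929e13 Pa = 2.578e14 Pa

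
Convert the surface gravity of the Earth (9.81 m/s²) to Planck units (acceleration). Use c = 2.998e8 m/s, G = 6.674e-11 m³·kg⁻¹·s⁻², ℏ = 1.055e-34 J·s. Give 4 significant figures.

Planck acceleration: a_P = √(c⁷/(ℏG)) = 5.560e51 m/s².
9.81 / 5.560e51 = 1.764e-51

1.764e-51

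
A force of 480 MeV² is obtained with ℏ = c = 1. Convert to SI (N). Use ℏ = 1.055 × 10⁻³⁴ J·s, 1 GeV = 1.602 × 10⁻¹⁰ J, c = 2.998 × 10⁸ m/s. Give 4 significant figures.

389.5 N

Force is [E]/[L] = [E]²/(ℏc); restore (ℏc)⁻¹.
1 GeV² → 1/(ℏc) × (1 GeV in J)² = 8.114 × 10⁵ N.
Convert the energy scale: 480 MeV² = 4.80 × 10⁻⁴ GeV².
Result: 4.80 × 10⁻⁴ × 8.114 × 10⁵ = 389.5 N.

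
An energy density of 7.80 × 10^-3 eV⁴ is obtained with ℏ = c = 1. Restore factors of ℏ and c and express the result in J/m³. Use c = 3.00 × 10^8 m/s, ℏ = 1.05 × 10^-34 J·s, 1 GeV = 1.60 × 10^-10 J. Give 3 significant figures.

[E]/[L]³ = [E]⁴/(ℏc)³; restore (ℏc)⁻³.
1 GeV⁴ → 1/(ℏc)³ × (1 GeV in J)⁴ = 2.10 × 10^37 J/m³.
Convert the energy scale: 7.80 × 10^-3 eV⁴ = 7.80 × 10^-39 GeV⁴.
Result: 7.80 × 10^-39 × 2.10 × 10^37 = 0.164 J/m³.

0.164 J/m³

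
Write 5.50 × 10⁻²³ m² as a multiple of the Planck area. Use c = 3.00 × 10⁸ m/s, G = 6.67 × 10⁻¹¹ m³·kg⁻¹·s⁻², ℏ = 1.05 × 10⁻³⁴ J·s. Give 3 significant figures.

Planck area: A_P = ℏG/c³ = 2.59 × 10⁻⁷⁰ m².
5.50 × 10⁻²³ / 2.59 × 10⁻⁷⁰ = 2.12 × 10⁴⁷

2.12 × 10⁴⁷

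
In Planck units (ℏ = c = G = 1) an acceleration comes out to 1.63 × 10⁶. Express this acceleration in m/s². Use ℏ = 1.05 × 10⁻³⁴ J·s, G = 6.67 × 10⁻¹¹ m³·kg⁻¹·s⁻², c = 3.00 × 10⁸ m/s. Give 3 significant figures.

9.11 × 10⁵⁷ m/s²

One Planck acceleration: a_P = √(c⁷/(ℏG)) = 5.59 × 10⁵¹ m/s².
1.63 × 10⁶ × 5.59 × 10⁵¹ m/s² = 9.11 × 10⁵⁷ m/s²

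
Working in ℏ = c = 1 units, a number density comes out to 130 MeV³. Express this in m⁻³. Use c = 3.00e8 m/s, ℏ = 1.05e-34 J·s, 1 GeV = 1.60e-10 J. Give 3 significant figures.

Number density is [L]⁻³ = [E]³/(ℏc)³.
1 GeV³ → 1/(ℏc)³ × (1 GeV in J)³ = 1.31e47 m⁻³.
Convert the energy scale: 130 MeV³ = 1.30e-7 GeV³.
Result: 1.30e-7 × 1.31e47 = 1.70e40 m⁻³.

1.70e40 m⁻³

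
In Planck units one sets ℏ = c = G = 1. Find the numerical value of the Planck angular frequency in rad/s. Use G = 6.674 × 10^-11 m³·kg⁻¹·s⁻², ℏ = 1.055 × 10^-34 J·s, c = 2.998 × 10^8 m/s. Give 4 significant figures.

ω_P = √(c⁵/(ℏG))
  = √(3.440 × 10^86)
  = 1.855 × 10^43 rad/s

1.855 × 10^43 rad/s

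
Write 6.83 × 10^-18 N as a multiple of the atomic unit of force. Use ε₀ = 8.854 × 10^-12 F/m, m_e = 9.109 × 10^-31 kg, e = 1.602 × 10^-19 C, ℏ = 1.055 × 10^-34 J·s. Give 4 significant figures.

8.309 × 10^-11

atomic unit of force: F_au = E_h/a₀ = m_e²e⁶/((4πε₀)³ℏ⁴) = 8.220 × 10^-8 N.
6.83 × 10^-18 / 8.220 × 10^-8 = 8.309 × 10^-11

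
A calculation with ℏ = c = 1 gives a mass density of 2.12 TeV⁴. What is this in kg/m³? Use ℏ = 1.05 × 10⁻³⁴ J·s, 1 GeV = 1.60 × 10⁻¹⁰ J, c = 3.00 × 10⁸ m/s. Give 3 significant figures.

Mass density is [E]/(c²[L]³) = [E]⁴/(ℏ³c⁵).
1 GeV⁴ → 1/(ℏ³c⁵) × (1 GeV in J)⁴ = 2.33 × 10²⁰ kg/m³.
Convert the energy scale: 2.12 TeV⁴ = 2.12 × 10¹² GeV⁴.
Result: 2.12 × 10¹² × 2.33 × 10²⁰ = 4.94 × 10³² kg/m³.

4.94 × 10³² kg/m³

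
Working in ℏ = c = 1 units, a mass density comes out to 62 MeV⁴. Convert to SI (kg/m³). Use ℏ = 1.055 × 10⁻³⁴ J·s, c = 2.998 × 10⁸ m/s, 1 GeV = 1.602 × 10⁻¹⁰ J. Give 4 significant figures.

Mass density is [E]/(c²[L]³) = [E]⁴/(ℏ³c⁵).
1 GeV⁴ → 1/(ℏ³c⁵) × (1 GeV in J)⁴ = 2.316 × 10²⁰ kg/m³.
Convert the energy scale: 62 MeV⁴ = 6.20 × 10⁻¹¹ GeV⁴.
Result: 6.20 × 10⁻¹¹ × 2.316 × 10²⁰ = 1.436 × 10¹⁰ kg/m³.

1.436 × 10¹⁰ kg/m³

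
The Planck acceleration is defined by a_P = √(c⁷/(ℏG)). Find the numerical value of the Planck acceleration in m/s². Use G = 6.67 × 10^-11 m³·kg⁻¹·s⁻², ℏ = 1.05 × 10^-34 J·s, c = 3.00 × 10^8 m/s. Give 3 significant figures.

a_P = √(c⁷/(ℏG))
  = √(3.12 × 10^103)
  = 5.59 × 10^51 m/s²

5.59 × 10^51 m/s²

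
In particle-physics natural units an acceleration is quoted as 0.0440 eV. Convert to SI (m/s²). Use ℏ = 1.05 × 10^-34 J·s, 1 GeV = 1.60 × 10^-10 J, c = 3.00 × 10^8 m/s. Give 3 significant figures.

2.01 × 10^22 m/s²

Acceleration is [L]/[T]² = c·[E]/ℏ.
1 GeV → c/ℏ × (1 GeV in J) = 4.57 × 10^32 m/s².
Convert the energy scale: 0.0440 eV = 4.40 × 10^-11 GeV.
Result: 4.40 × 10^-11 × 4.57 × 10^32 = 2.01 × 10^22 m/s².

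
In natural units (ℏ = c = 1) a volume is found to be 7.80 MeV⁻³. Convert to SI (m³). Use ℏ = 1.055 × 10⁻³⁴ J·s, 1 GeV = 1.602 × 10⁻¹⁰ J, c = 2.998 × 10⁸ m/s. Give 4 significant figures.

Volume is [L]³ = [E]⁻³·(ℏc)³.
1 GeV⁻³ → (ℏc)³ × (1 GeV in J)⁻³ = 7.696 × 10⁻⁴⁸ m³.
Convert the energy scale: 7.80 MeV⁻³ = 7.80 × 10⁹ GeV⁻³.
Result: 7.80 × 10⁹ × 7.696 × 10⁻⁴⁸ = 6.003 × 10⁻³⁸ m³.

6.003 × 10⁻³⁸ m³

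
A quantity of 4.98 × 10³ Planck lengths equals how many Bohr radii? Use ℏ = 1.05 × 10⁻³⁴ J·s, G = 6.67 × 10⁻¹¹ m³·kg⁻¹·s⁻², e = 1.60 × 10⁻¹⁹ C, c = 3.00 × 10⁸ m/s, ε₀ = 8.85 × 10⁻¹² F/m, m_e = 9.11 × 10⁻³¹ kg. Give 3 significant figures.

Planck length: ℓ_P = √(ℏG/c³) = 1.61 × 10⁻³⁵ m
Bohr radius: a₀ = 4πε₀ℏ²/(m_e e²) = 5.26 × 10⁻¹¹ m
4.98 × 10³ × 1.61 × 10⁻³⁵ / 5.26 × 10⁻¹¹ = 1.53 × 10⁻²¹

1.53 × 10⁻²¹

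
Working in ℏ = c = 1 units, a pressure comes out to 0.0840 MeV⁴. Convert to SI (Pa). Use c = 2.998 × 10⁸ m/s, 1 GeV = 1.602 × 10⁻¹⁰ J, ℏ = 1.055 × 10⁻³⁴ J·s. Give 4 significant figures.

Pressure is [E]/[L]³ = [E]⁴/(ℏc)³.
1 GeV⁴ → 1/(ℏc)³ × (1 GeV in J)⁴ = 2.082 × 10³⁷ Pa.
Convert the energy scale: 0.0840 MeV⁴ = 8.40 × 10⁻¹⁴ GeV⁴.
Result: 8.40 × 10⁻¹⁴ × 2.082 × 10³⁷ = 1.749 × 10²⁴ Pa.

1.749 × 10²⁴ Pa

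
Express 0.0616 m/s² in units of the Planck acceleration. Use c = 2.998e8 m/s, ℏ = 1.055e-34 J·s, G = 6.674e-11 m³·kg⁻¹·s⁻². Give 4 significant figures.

Planck acceleration: a_P = √(c⁷/(ℏG)) = 5.560e51 m/s².
0.0616 / 5.560e51 = 1.108e-53

1.108e-53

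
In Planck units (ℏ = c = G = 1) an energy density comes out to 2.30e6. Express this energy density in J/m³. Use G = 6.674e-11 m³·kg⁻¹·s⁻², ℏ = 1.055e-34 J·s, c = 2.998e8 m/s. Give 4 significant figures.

One Planck energy density: u_P = c⁷/(ℏG²) = 4.632e113 J/m³.
2.30e6 × 4.632e113 J/m³ = 1.065e120 J/m³

1.065e120 J/m³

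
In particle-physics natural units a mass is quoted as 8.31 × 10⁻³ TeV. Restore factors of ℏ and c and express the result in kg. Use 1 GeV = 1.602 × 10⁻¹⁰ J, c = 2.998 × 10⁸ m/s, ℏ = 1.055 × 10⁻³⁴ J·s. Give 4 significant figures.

1.481 × 10⁻²⁶ kg

Mass is [E]/c²; divide by c².
1 GeV → 1/c² × (1 GeV in J) = 1.782 × 10⁻²⁷ kg.
Convert the energy scale: 8.31 × 10⁻³ TeV = 8.31 GeV.
Result: 8.31 × 1.782 × 10⁻²⁷ = 1.481 × 10⁻²⁶ kg.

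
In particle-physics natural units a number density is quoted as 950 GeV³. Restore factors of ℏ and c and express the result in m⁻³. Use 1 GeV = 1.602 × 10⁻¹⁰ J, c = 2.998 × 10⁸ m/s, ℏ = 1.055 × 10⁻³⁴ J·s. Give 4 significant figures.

Number density is [L]⁻³ = [E]³/(ℏc)³.
1 GeV³ → 1/(ℏc)³ × (1 GeV in J)³ = 1.299 × 10⁴⁷ m⁻³.
Result: 950 × 1.299 × 10⁴⁷ = 1.234 × 10⁵⁰ m⁻³.

1.234 × 10⁵⁰ m⁻³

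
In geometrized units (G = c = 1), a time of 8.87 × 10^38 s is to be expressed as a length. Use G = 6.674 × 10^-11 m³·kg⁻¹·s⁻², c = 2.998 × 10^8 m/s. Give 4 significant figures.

Time → length via c.
8.87 × 10^38 s × (c) = 2.659 × 10^47 m

2.659 × 10^47 m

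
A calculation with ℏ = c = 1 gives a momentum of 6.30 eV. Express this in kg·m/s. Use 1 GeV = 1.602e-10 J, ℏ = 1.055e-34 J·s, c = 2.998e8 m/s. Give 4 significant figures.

3.366e-27 kg·m/s

Momentum is [E]/c; divide by c.
1 GeV → 1/c × (1 GeV in J) = 5.344e-19 kg·m/s.
Convert the energy scale: 6.30 eV = 6.30e-9 GeV.
Result: 6.30e-9 × 5.344e-19 = 3.366e-27 kg·m/s.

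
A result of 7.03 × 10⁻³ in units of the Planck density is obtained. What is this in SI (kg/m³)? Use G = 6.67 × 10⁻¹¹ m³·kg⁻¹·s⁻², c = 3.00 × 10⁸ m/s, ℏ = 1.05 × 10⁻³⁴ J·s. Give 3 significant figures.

One Planck density: ρ_P = c⁵/(ℏG²) = 5.20 × 10⁹⁶ kg/m³.
7.03 × 10⁻³ × 5.20 × 10⁹⁶ kg/m³ = 3.66 × 10⁹⁴ kg/m³

3.66 × 10⁹⁴ kg/m³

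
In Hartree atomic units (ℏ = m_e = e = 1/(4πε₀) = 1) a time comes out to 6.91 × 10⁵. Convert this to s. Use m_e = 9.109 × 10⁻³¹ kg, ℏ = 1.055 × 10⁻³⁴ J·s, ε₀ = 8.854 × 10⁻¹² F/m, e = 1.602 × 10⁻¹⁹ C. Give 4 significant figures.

1.674 × 10⁻¹¹ s

One atomic unit of time: τ_au = (4πε₀)²ℏ³/(m_e e⁴) = 2.423 × 10⁻¹⁷ s.
6.91 × 10⁵ × 2.423 × 10⁻¹⁷ s = 1.674 × 10⁻¹¹ s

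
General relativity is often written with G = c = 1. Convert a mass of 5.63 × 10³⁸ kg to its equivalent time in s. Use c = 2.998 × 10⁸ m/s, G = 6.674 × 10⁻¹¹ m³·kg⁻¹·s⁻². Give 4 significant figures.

1.394 × 10³ s

Mass → time via G/c³.
5.63 × 10³⁸ kg × (G/c³) = 1.394 × 10³ s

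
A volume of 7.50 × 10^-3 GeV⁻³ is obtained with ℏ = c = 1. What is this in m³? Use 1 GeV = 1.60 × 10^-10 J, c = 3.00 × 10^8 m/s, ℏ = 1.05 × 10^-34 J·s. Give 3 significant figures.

Volume is [L]³ = [E]⁻³·(ℏc)³.
1 GeV⁻³ → (ℏc)³ × (1 GeV in J)⁻³ = 7.63 × 10^-48 m³.
Result: 7.50 × 10^-3 × 7.63 × 10^-48 = 5.72 × 10^-50 m³.

5.72 × 10^-50 m³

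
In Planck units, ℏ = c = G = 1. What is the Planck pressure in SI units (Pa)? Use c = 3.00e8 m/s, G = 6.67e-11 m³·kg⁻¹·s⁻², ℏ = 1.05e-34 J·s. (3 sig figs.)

The unique combination of the constants set to 1 with dimensions of pressure is p_P = c⁷/(ℏG²).
  = 2.19e59 / 4.67e-55
  = 4.68e113 Pa

4.68e113 Pa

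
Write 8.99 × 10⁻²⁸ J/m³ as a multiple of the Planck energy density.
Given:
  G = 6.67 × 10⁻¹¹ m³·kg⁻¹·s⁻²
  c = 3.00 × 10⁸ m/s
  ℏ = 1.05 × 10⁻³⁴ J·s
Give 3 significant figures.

Planck energy density: u_P = c⁷/(ℏG²) = 4.68 × 10¹¹³ J/m³.
8.99 × 10⁻²⁸ / 4.68 × 10¹¹³ = 1.92 × 10⁻¹⁴¹

1.92 × 10⁻¹⁴¹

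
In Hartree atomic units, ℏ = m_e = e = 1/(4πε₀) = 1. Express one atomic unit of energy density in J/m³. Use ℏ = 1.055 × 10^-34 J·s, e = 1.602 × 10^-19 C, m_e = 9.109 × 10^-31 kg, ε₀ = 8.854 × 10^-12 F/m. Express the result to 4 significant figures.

The unique combination of the constants set to 1 with dimensions of energy density is u_au = E_h/a₀³ = m_e⁴e¹⁰/((4πε₀)⁵ℏ⁸).
E_h = 4.354 × 10^-18 J
a₀ = 5.297 × 10^-11 m
E_h/a₀³ = 2.929 × 10^13 J/m³

2.929 × 10^13 J/m³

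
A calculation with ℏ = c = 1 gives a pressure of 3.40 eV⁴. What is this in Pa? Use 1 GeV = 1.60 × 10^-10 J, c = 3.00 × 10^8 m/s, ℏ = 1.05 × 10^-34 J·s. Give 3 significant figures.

Pressure is [E]/[L]³ = [E]⁴/(ℏc)³.
1 GeV⁴ → 1/(ℏc)³ × (1 GeV in J)⁴ = 2.10 × 10^37 Pa.
Convert the energy scale: 3.40 eV⁴ = 3.40 × 10^-36 GeV⁴.
Result: 3.40 × 10^-36 × 2.10 × 10^37 = 71.3 Pa.

71.3 Pa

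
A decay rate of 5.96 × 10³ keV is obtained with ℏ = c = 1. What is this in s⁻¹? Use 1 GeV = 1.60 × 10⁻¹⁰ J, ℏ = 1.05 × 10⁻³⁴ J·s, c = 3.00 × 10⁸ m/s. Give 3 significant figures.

A rate is [E]/ℏ; divide by ℏ.
1 GeV → 1/ℏ × (1 GeV in J) = 1.52 × 10²⁴ s⁻¹.
Convert the energy scale: 5.96 × 10³ keV = 5.96 × 10⁻³ GeV.
Result: 5.96 × 10⁻³ × 1.52 × 10²⁴ = 9.08 × 10²¹ s⁻¹.

9.08 × 10²¹ s⁻¹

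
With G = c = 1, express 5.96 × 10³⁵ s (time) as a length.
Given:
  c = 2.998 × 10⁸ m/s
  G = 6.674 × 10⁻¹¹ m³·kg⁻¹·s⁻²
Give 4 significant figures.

1.787 × 10⁴⁴ m

Time → length via c.
5.96 × 10³⁵ s × (c) = 1.787 × 10⁴⁴ m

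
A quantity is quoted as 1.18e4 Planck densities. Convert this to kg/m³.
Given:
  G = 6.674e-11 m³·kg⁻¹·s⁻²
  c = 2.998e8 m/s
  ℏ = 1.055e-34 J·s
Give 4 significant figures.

6.082e100 kg/m³

One Planck density: ρ_P = c⁵/(ℏG²) = 5.154e96 kg/m³.
1.18e4 × 5.154e96 kg/m³ = 6.082e100 kg/m³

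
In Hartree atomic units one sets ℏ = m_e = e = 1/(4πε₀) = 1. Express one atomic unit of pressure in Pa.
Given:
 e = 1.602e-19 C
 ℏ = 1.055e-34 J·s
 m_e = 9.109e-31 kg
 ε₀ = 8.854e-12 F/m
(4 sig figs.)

P_au = E_h/a₀³ = m_e⁴e¹⁰/((4πε₀)⁵ℏ⁸)
E_h = 4.354e-18 J
a₀ = 5.297e-11 m
E_h/a₀³ = 2.929e13 Pa

2.929e13 Pa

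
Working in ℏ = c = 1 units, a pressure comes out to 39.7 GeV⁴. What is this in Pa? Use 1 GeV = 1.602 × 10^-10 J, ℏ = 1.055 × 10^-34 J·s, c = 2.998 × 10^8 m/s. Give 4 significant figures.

Pressure is [E]/[L]³ = [E]⁴/(ℏc)³.
1 GeV⁴ → 1/(ℏc)³ × (1 GeV in J)⁴ = 2.082 × 10^37 Pa.
Result: 39.7 × 2.082 × 10^37 = 8.264 × 10^38 Pa.

8.264 × 10^38 Pa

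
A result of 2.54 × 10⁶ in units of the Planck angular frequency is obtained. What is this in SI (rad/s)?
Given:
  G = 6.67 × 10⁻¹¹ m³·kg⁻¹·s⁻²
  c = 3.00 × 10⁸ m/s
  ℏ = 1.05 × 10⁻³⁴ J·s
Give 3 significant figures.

One Planck angular frequency: ω_P = √(c⁵/(ℏG)) = 1.86 × 10⁴³ rad/s.
2.54 × 10⁶ × 1.86 × 10⁴³ rad/s = 4.73 × 10⁴⁹ rad/s

4.73 × 10⁴⁹ rad/s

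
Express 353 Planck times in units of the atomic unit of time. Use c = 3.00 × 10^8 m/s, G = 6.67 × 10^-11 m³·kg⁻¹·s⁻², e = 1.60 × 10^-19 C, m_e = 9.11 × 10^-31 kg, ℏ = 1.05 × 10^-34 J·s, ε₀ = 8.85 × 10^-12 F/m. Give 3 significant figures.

7.90 × 10^-25

Planck time: t_P = √(ℏG/c⁵) = 5.37 × 10^-44 s
atomic unit of time: τ_au = (4πε₀)²ℏ³/(m_e e⁴) = 2.40 × 10^-17 s
353 × 5.37 × 10^-44 / 2.40 × 10^-17 = 7.90 × 10^-25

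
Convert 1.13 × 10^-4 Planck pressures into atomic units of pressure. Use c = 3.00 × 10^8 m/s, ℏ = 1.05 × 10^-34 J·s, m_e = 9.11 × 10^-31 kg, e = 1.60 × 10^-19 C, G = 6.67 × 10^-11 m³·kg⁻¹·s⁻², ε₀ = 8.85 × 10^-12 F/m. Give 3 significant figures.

Planck pressure: p_P = c⁷/(ℏG²) = 4.68 × 10^113 Pa
atomic unit of pressure: P_au = E_h/a₀³ = m_e⁴e¹⁰/((4πε₀)⁵ℏ⁸) = 3.01 × 10^13 Pa
1.13 × 10^-4 × 4.68 × 10^113 / 3.01 × 10^13 = 1.76 × 10^96

1.76 × 10^96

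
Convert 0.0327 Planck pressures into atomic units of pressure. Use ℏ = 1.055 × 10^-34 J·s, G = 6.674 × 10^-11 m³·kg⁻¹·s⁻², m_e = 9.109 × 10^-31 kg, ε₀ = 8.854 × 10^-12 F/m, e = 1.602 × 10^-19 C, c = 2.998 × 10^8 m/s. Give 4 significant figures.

5.171 × 10^98

Planck pressure: p_P = c⁷/(ℏG²) = 4.632 × 10^113 Pa
atomic unit of pressure: P_au = E_h/a₀³ = m_e⁴e¹⁰/((4πε₀)⁵ℏ⁸) = 2.929 × 10^13 Pa
0.0327 × 4.632 × 10^113 / 2.929 × 10^13 = 5.171 × 10^98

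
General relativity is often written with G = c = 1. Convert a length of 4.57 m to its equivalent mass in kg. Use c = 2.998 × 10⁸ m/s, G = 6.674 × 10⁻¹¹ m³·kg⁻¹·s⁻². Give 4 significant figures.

Length → mass via c²/G.
4.57 m × (c²/G) = 6.155 × 10²⁷ kg

6.155 × 10²⁷ kg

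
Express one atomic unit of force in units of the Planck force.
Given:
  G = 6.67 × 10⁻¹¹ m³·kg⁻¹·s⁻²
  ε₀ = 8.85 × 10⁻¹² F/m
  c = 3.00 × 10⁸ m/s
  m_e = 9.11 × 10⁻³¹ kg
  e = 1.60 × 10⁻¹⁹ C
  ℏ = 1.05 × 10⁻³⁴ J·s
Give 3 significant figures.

6.86 × 10⁻⁵²

atomic unit of force: F_au = E_h/a₀ = m_e²e⁶/((4πε₀)³ℏ⁴) = 8.33 × 10⁻⁸ N
Planck force: F_P = c⁴/G = 1.21 × 10⁴⁴ N
ratio = 8.33 × 10⁻⁸ / 1.21 × 10⁴⁴ = 6.86 × 10⁻⁵²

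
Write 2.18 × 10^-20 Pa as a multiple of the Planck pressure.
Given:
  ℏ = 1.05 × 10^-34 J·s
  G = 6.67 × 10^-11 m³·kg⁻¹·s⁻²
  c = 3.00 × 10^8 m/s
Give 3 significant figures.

Planck pressure: p_P = c⁷/(ℏG²) = 4.68 × 10^113 Pa.
2.18 × 10^-20 / 4.68 × 10^113 = 4.66 × 10^-134

4.66 × 10^-134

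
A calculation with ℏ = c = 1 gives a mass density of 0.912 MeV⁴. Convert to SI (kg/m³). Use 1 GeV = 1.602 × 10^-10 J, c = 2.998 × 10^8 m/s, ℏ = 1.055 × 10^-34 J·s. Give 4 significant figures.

Mass density is [E]/(c²[L]³) = [E]⁴/(ℏ³c⁵).
1 GeV⁴ → 1/(ℏ³c⁵) × (1 GeV in J)⁴ = 2.316 × 10^20 kg/m³.
Convert the energy scale: 0.912 MeV⁴ = 9.12 × 10^-13 GeV⁴.
Result: 9.12 × 10^-13 × 2.316 × 10^20 = 2.112 × 10^8 kg/m³.

2.112 × 10^8 kg/m³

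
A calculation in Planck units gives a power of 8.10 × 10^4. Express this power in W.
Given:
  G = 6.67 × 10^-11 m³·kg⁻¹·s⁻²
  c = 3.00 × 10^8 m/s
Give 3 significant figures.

One Planck power: P_P = c⁵/G = 3.64 × 10^52 W.
8.10 × 10^4 × 3.64 × 10^52 W = 2.95 × 10^57 W

2.95 × 10^57 W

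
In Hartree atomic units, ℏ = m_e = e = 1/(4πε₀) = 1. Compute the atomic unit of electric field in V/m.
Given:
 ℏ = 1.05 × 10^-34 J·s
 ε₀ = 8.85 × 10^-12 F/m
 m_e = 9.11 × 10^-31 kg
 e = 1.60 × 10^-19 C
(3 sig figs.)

Dimensional analysis gives E_au = E_h/(e a₀) = m_e²e⁵/((4πε₀)³ℏ⁴).
E_h = 4.38 × 10^-18 J
a₀ = 5.26 × 10^-11 m
E_h/(e·a₀) = 5.20 × 10^11 V/m

5.20 × 10^11 V/m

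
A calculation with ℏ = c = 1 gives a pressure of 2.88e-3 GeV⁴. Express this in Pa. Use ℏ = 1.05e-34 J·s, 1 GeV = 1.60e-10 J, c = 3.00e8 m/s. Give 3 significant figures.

6.04e34 Pa

Pressure is [E]/[L]³ = [E]⁴/(ℏc)³.
1 GeV⁴ → 1/(ℏc)³ × (1 GeV in J)⁴ = 2.10e37 Pa.
Result: 2.88e-3 × 2.10e37 = 6.04e34 Pa.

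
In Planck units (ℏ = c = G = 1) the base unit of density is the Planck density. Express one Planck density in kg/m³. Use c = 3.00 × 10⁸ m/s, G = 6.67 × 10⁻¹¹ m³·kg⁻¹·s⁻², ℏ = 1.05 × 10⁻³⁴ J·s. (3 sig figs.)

5.20 × 10⁹⁶ kg/m³

ρ_P = c⁵/(ℏG²)
  = 2.43 × 10⁴² / 4.67 × 10⁻⁵⁵
  = 5.20 × 10⁹⁶ kg/m³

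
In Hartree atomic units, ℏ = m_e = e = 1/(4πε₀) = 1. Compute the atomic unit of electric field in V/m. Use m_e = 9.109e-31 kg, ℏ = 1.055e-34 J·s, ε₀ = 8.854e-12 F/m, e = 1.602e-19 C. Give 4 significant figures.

5.131e11 V/m

The unique combination of the constants set to 1 with dimensions of electric field is E_au = E_h/(e a₀) = m_e²e⁵/((4πε₀)³ℏ⁴).
E_h = 4.354e-18 J
a₀ = 5.297e-11 m
E_h/(e·a₀) = 5.131e11 V/m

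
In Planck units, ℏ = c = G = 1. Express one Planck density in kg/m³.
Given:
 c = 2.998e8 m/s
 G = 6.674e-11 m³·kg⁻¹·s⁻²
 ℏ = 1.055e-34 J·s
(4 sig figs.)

Dimensional analysis gives ρ_P = c⁵/(ℏG²).
  = 2.422e42 / 4.699e-55
  = 5.154e96 kg/m³

5.154e96 kg/m³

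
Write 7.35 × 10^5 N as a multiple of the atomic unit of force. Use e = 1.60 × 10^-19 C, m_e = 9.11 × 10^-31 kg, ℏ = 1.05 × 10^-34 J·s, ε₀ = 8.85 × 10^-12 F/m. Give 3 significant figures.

atomic unit of force: F_au = E_h/a₀ = m_e²e⁶/((4πε₀)³ℏ⁴) = 8.33 × 10^-8 N.
7.35 × 10^5 / 8.33 × 10^-8 = 8.83 × 10^12

8.83 × 10^12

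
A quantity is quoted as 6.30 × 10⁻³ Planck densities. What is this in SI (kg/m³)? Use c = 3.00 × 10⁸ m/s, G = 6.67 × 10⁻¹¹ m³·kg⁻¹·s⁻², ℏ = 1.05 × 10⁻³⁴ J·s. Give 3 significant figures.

One Planck density: ρ_P = c⁵/(ℏG²) = 5.20 × 10⁹⁶ kg/m³.
6.30 × 10⁻³ × 5.20 × 10⁹⁶ kg/m³ = 3.28 × 10⁹⁴ kg/m³

3.28 × 10⁹⁴ kg/m³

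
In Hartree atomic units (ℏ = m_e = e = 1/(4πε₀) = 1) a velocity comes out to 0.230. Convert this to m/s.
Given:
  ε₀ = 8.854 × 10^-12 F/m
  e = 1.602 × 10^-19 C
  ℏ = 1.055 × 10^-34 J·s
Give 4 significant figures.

One atomic unit of velocity: v_au = e²/(4πε₀ℏ) = 2.186 × 10^6 m/s.
0.230 × 2.186 × 10^6 m/s = 5.029 × 10^5 m/s

5.029 × 10^5 m/s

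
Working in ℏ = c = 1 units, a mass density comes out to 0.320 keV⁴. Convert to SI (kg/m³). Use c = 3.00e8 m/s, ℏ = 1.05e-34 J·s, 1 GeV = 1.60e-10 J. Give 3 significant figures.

7.46e-5 kg/m³

Mass density is [E]/(c²[L]³) = [E]⁴/(ℏ³c⁵).
1 GeV⁴ → 1/(ℏ³c⁵) × (1 GeV in J)⁴ = 2.33e20 kg/m³.
Convert the energy scale: 0.320 keV⁴ = 3.20e-25 GeV⁴.
Result: 3.20e-25 × 2.33e20 = 7.46e-5 kg/m³.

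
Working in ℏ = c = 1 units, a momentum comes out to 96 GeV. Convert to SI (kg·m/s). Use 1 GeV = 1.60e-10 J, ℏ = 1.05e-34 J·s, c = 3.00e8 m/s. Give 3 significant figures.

Momentum is [E]/c; divide by c.
1 GeV → 1/c × (1 GeV in J) = 5.33e-19 kg·m/s.
Result: 96 × 5.33e-19 = 5.12e-17 kg·m/s.

5.12e-17 kg·m/s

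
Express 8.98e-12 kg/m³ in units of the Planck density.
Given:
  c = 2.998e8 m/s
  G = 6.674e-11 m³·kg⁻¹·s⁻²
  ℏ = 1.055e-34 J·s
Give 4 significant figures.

Planck density: ρ_P = c⁵/(ℏG²) = 5.154e96 kg/m³.
8.98e-12 / 5.154e96 = 1.742e-108

1.742e-108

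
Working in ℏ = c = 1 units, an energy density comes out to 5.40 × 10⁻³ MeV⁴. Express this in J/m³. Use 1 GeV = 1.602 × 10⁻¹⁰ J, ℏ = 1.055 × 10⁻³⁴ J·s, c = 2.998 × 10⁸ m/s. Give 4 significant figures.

[E]/[L]³ = [E]⁴/(ℏc)³; restore (ℏc)⁻³.
1 GeV⁴ → 1/(ℏc)³ × (1 GeV in J)⁴ = 2.082 × 10³⁷ J/m³.
Convert the energy scale: 5.40 × 10⁻³ MeV⁴ = 5.40 × 10⁻¹⁵ GeV⁴.
Result: 5.40 × 10⁻¹⁵ × 2.082 × 10³⁷ = 1.124 × 10²³ J/m³.

1.124 × 10²³ J/m³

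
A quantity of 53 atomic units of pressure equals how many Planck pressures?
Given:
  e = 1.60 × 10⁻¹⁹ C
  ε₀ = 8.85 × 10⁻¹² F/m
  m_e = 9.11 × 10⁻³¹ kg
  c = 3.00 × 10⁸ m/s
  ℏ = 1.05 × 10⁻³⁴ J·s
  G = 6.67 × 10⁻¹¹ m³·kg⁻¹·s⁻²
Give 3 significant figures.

3.41 × 10⁻⁹⁹

atomic unit of pressure: P_au = E_h/a₀³ = m_e⁴e¹⁰/((4πε₀)⁵ℏ⁸) = 3.01 × 10¹³ Pa
Planck pressure: p_P = c⁷/(ℏG²) = 4.68 × 10¹¹³ Pa
53 × 3.01 × 10¹³ / 4.68 × 10¹¹³ = 3.41 × 10⁻⁹⁹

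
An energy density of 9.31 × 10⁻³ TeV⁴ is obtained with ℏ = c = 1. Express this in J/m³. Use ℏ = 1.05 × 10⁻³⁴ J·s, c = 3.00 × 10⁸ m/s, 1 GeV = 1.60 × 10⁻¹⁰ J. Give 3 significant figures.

[E]/[L]³ = [E]⁴/(ℏc)³; restore (ℏc)⁻³.
1 GeV⁴ → 1/(ℏc)³ × (1 GeV in J)⁴ = 2.10 × 10³⁷ J/m³.
Convert the energy scale: 9.31 × 10⁻³ TeV⁴ = 9.31 × 10⁹ GeV⁴.
Result: 9.31 × 10⁹ × 2.10 × 10³⁷ = 1.95 × 10⁴⁷ J/m³.

1.95 × 10⁴⁷ J/m³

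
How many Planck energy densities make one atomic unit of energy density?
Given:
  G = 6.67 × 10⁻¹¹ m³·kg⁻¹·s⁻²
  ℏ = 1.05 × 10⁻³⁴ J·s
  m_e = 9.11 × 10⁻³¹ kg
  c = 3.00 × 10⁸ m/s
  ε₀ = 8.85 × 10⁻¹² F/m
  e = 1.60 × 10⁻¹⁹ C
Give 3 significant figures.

6.44 × 10⁻¹⁰¹

atomic unit of energy density: u_au = E_h/a₀³ = m_e⁴e¹⁰/((4πε₀)⁵ℏ⁸) = 3.01 × 10¹³ J/m³
Planck energy density: u_P = c⁷/(ℏG²) = 4.68 × 10¹¹³ J/m³
ratio = 3.01 × 10¹³ / 4.68 × 10¹¹³ = 6.44 × 10⁻¹⁰¹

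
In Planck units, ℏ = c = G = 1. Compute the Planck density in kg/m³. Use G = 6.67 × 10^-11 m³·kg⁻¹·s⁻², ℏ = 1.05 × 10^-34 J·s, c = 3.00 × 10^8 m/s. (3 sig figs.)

5.20 × 10^96 kg/m³

Dimensional analysis gives ρ_P = c⁵/(ℏG²).
  = 2.43 × 10^42 / 4.67 × 10^-55
  = 5.20 × 10^96 kg/m³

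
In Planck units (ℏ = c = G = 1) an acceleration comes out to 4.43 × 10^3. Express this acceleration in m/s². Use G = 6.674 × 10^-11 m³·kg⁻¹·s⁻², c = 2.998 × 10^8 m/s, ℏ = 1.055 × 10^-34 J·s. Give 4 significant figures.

One Planck acceleration: a_P = √(c⁷/(ℏG)) = 5.560 × 10^51 m/s².
4.43 × 10^3 × 5.560 × 10^51 m/s² = 2.463 × 10^55 m/s²

2.463 × 10^55 m/s²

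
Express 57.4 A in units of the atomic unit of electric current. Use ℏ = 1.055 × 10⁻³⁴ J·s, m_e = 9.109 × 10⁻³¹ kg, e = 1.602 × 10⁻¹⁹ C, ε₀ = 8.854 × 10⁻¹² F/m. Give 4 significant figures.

8.681 × 10³

atomic unit of electric current: I_au = e E_h/ℏ = m_e e⁵/((4πε₀)²ℏ³) = 6.612 × 10⁻³ A.
57.4 / 6.612 × 10⁻³ = 8.681 × 10³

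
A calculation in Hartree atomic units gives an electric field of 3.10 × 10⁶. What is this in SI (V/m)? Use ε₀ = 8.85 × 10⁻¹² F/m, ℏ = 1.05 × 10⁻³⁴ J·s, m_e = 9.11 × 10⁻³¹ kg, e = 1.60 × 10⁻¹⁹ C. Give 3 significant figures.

1.61 × 10¹⁸ V/m

One atomic unit of electric field: E_au = E_h/(e a₀) = m_e²e⁵/((4πε₀)³ℏ⁴) = 5.20 × 10¹¹ V/m.
3.10 × 10⁶ × 5.20 × 10¹¹ V/m = 1.61 × 10¹⁸ V/m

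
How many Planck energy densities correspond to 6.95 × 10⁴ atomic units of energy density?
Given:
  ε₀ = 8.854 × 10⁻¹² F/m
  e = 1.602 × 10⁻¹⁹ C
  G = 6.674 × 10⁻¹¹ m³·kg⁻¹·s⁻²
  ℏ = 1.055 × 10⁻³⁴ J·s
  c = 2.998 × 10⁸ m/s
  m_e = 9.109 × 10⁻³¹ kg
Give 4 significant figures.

atomic unit of energy density: u_au = E_h/a₀³ = m_e⁴e¹⁰/((4πε₀)⁵ℏ⁸) = 2.929 × 10¹³ J/m³
Planck energy density: u_P = c⁷/(ℏG²) = 4.632 × 10¹¹³ J/m³
6.95 × 10⁴ × 2.929 × 10¹³ / 4.632 × 10¹¹³ = 4.395 × 10⁻⁹⁶

4.395 × 10⁻⁹⁶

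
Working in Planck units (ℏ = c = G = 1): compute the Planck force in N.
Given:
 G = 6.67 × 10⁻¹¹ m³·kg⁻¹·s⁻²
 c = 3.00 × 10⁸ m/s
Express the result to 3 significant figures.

1.21 × 10⁴⁴ N

Dimensional analysis gives F_P = c⁴/G.
  = 8.10 × 10³³ / 6.67 × 10⁻¹¹
  = 1.21 × 10⁴⁴ N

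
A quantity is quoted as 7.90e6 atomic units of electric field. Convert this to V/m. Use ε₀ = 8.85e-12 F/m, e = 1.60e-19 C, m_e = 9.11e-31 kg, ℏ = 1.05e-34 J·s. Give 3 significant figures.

One atomic unit of electric field: E_au = E_h/(e a₀) = m_e²e⁵/((4πε₀)³ℏ⁴) = 5.20e11 V/m.
7.90e6 × 5.20e11 V/m = 4.11e18 V/m

4.11e18 V/m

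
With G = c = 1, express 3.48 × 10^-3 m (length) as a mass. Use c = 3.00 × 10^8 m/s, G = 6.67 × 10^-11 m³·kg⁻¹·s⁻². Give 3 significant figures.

4.70 × 10^24 kg

Length → mass via c²/G.
3.48 × 10^-3 m × (c²/G) = 4.70 × 10^24 kg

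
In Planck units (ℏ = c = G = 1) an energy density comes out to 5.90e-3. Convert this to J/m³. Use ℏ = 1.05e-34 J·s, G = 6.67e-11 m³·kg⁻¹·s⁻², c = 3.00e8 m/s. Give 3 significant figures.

2.76e111 J/m³

One Planck energy density: u_P = c⁷/(ℏG²) = 4.68e113 J/m³.
5.90e-3 × 4.68e113 J/m³ = 2.76e111 J/m³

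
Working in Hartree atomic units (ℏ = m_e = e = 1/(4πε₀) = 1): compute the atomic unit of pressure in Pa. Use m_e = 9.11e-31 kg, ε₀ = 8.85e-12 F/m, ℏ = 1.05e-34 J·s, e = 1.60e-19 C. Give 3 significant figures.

Dimensional analysis gives P_au = E_h/a₀³ = m_e⁴e¹⁰/((4πε₀)⁵ℏ⁸).
E_h = 4.38e-18 J
a₀ = 5.26e-11 m
E_h/a₀³ = 3.01e13 Pa

3.01e13 Pa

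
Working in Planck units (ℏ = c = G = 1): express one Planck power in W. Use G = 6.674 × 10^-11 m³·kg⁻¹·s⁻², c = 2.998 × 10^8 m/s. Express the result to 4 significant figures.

3.629 × 10^52 W

Dimensional analysis gives P_P = c⁵/G.
  = 2.422 × 10^42 / 6.674 × 10^-11
  = 3.629 × 10^52 W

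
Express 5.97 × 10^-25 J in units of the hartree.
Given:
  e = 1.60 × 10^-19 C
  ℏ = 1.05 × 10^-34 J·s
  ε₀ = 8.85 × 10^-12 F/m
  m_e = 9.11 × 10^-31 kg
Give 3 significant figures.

1.36 × 10^-7

hartree: E_h = m_e e⁴/(4πε₀ℏ)² = 4.38 × 10^-18 J.
5.97 × 10^-25 / 4.38 × 10^-18 = 1.36 × 10^-7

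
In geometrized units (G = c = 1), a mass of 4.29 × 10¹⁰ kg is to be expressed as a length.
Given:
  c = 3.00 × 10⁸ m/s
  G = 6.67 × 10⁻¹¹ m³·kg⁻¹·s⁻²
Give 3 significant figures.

In G = c = 1 units mass has dimensions of length; the conversion factor is G/c².
4.29 × 10¹⁰ kg × (G/c²) = 3.18 × 10⁻¹⁷ m

3.18 × 10⁻¹⁷ m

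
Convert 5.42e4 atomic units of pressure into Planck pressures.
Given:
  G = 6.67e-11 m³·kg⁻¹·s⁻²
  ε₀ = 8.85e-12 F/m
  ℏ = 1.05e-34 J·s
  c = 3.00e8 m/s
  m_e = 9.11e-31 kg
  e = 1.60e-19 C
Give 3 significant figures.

atomic unit of pressure: P_au = E_h/a₀³ = m_e⁴e¹⁰/((4πε₀)⁵ℏ⁸) = 3.01e13 Pa
Planck pressure: p_P = c⁷/(ℏG²) = 4.68e113 Pa
5.42e4 × 3.01e13 / 4.68e113 = 3.49e-96

3.49e-96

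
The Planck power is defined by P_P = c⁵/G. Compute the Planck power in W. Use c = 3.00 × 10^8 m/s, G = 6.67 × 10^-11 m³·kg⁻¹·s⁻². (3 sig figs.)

P_P = c⁵/G
  = 2.43 × 10^42 / 6.67 × 10^-11
  = 3.64 × 10^52 W

3.64 × 10^52 W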